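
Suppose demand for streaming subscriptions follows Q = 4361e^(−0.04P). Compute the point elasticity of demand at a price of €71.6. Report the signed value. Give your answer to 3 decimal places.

-2.864

At P = 71.6, Q = 248.752.
dQ/dP = −0.04·4361e^(−0.04P) = −0.04Q = -9.950.
ε = (dQ/dP)(P/Q) = (-9.950)(71.6/248.752).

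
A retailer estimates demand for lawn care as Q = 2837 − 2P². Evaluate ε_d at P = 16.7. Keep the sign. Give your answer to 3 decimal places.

-0.489

At P = 16.7, Q = 2279.220.
dQ/dP = −4P = -66.800.
ε = (dQ/dP)(P/Q) = (-66.800)(16.7/2279.220).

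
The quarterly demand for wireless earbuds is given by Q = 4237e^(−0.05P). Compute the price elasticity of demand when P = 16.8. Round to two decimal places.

At P = 16.8, Q = 1829.157.
dQ/dP = −0.05·4237e^(−0.05P) = −0.05Q = -91.458.
ε = (dQ/dP)(P/Q) = (-91.458)(16.8/1829.157).
|ε| < 1, so demand is inelastic at this price.

-0.84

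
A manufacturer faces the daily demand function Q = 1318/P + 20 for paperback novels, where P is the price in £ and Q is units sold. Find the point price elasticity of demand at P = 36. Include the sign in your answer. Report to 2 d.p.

-0.65

At P = 36, Q = 56.611.
dQ/dP = −1318/P² = -1.017.
ε = (dQ/dP)(P/Q) = (-1.017)(36/56.611).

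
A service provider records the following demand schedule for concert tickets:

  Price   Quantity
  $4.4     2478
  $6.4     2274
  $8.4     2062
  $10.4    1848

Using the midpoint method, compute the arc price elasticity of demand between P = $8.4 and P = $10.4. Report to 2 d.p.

At P = 8.4, Q = 2062; at P = 10.4, Q = 1848.
ΔQ = -214, ΔP = 2.0. Midpoints: P̄ = 9.40, Q̄ = 1955.0.
ε = (ΔQ/ΔP)(P̄/Q̄) = (-214/2.0)(9.40/1955.0).

-0.51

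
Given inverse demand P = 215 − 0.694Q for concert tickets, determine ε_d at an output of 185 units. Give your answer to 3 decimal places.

At Q = 185, P = 215 − 0.694(185) = 86.61.
dP/dQ = −0.694, so dQ/dP = 1/(−0.694) = -1.441.
ε = (dQ/dP)(P/Q) = (-1.441)(86.61/185).

-0.675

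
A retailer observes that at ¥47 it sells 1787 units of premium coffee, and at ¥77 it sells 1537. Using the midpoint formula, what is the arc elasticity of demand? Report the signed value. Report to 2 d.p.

-0.31

ΔQ = 1537 − 1787 = -250; ΔP = 77 − 47 = 30.
Midpoints: P̄ = 62.00, Q̄ = 1662.0.
ε = (ΔQ/ΔP)(P̄/Q̄) = (-250/30)(62.00/1662.0).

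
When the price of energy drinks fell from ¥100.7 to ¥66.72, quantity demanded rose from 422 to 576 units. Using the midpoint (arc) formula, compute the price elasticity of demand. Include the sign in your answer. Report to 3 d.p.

ΔQ = 576 − 422 = 154; ΔP = 66.72 − 100.7 = -33.98.
Midpoints: P̄ = 83.71, Q̄ = 499.0.
ε = (ΔQ/ΔP)(P̄/Q̄) = (154/-33.98)(83.71/499.0).

-0.760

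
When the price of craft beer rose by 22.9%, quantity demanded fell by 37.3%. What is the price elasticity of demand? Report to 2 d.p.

-1.63

ε = %ΔQ / %ΔP = (-37.3)/(22.9) = -1.629.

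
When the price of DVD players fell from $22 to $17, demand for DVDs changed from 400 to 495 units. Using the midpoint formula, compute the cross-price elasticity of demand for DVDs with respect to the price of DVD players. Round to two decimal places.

-0.83

ΔQ_x = 495 − 400 = 95; ΔP_y = 17 − 22 = -5.
Midpoints: P̄_y = 19.50, Q̄_x = 447.5.
ε_xy = (ΔQ_x/ΔP_y)(P̄_y/Q̄_x) = (95/-5)(19.50/447.5).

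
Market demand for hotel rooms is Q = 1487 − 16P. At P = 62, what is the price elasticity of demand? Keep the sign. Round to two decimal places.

At P = 62, Q = 495.
dQ/dP = −16.
ε = (dQ/dP)(P/Q) = (-16)(62/495).

-2.00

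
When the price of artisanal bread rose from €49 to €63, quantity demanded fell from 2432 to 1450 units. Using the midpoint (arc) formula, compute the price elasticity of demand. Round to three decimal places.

ΔQ = 1450 − 2432 = -982; ΔP = 63 − 49 = 14.
Midpoints: P̄ = 56.00, Q̄ = 1941.0.
ε = (ΔQ/ΔP)(P̄/Q̄) = (-982/14)(56.00/1941.0).

-2.024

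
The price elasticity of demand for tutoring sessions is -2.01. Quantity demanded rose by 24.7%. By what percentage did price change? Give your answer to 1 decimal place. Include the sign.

-12.3%

%ΔP ≈ %ΔQ / ε = (24.7%)/(-2.01) = -12.29%.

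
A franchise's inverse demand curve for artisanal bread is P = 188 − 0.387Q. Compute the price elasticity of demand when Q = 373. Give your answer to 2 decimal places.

At Q = 373, P = 188 − 0.387(373) = 43.65.
dP/dQ = −0.387, so dQ/dP = 1/(−0.387) = -2.584.
ε = (dQ/dP)(P/Q) = (-2.584)(43.65/373).

-0.30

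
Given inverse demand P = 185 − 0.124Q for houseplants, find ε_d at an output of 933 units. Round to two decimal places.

-0.60

At Q = 933, P = 185 − 0.124(933) = 69.31.
dP/dQ = −0.124, so dQ/dP = 1/(−0.124) = -8.065.
ε = (dQ/dP)(P/Q) = (-8.065)(69.31/933).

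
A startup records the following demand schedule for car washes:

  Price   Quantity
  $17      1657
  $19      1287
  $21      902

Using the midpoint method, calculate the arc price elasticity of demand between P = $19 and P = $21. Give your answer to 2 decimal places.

-3.52

At P = 19, Q = 1287; at P = 21, Q = 902.
ΔQ = -385, ΔP = 2. Midpoints: P̄ = 20.00, Q̄ = 1094.5.
ε = (ΔQ/ΔP)(P̄/Q̄) = (-385/2)(20.00/1094.5).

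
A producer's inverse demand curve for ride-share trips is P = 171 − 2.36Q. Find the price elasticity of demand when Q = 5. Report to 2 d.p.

-13.49

At Q = 5, P = 171 − 2.36(5) = 159.20.
dP/dQ = −2.36, so dQ/dP = 1/(−2.36) = -0.424.
ε = (dQ/dP)(P/Q) = (-0.424)(159.20/5).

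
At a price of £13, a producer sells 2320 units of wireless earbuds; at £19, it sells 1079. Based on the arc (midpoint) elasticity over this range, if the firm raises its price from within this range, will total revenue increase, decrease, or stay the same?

decrease

Arc ε = (-1241/6)(16.00/1699.5) ≈ -1.947.
|ε| = 1.95 > 1, so demand is elastic. A price rise therefore reduces total revenue.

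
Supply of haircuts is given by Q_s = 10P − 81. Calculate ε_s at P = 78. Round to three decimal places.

1.116

At P = 78, Q_s = 699.
dQ_s/dP = 10.
ε_s = (dQ_s/dP)(P/Q_s) = (10)(78/699).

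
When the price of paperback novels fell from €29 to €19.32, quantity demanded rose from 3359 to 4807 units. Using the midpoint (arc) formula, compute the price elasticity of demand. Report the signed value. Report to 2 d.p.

-0.89

ΔQ = 4807 − 3359 = 1448; ΔP = 19.32 − 29 = -9.68.
Midpoints: P̄ = 24.16, Q̄ = 4083.0.
ε = (ΔQ/ΔP)(P̄/Q̄) = (1448/-9.68)(24.16/4083.0).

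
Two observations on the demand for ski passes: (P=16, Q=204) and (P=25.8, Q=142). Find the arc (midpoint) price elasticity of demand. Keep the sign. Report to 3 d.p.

-0.764

ΔQ = 142 − 204 = -62; ΔP = 25.8 − 16 = 9.8.
Midpoints: P̄ = 20.90, Q̄ = 173.0.
ε = (ΔQ/ΔP)(P̄/Q̄) = (-62/9.8)(20.90/173.0).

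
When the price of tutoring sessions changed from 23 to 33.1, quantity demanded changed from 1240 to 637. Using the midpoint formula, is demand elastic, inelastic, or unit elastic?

Arc ε ≈ -1.784.
|ε| = 1.78 > 1.

elastic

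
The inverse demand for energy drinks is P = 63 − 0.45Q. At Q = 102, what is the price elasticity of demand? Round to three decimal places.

-0.373

At Q = 102, P = 63 − 0.45(102) = 17.10.
dP/dQ = −0.45, so dQ/dP = 1/(−0.45) = -2.222.
ε = (dQ/dP)(P/Q) = (-2.222)(17.10/102).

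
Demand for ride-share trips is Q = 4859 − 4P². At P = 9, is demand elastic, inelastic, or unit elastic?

inelastic

Q = 4535, dQ/dP = -72.
ε = (dQ/dP)(P/Q) ≈ -0.143.
|ε| = 0.14 < 1.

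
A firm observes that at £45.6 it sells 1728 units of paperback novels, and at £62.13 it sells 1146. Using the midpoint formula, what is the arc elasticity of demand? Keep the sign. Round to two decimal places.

-1.32

ΔQ = 1146 − 1728 = -582; ΔP = 62.13 − 45.6 = 16.53.
Midpoints: P̄ = 53.87, Q̄ = 1437.0.
ε = (ΔQ/ΔP)(P̄/Q̄) = (-582/16.53)(53.87/1437.0).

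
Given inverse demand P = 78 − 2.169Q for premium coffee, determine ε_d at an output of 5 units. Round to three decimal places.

At Q = 5, P = 78 − 2.169(5) = 67.16.
dP/dQ = −2.169, so dQ/dP = 1/(−2.169) = -0.461.
ε = (dQ/dP)(P/Q) = (-0.461)(67.16/5).

-6.192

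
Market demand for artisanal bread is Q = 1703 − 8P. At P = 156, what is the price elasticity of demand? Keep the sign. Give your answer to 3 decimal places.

-2.743

At P = 156, Q = 455.
dQ/dP = −8.
ε = (dQ/dP)(P/Q) = (-8)(156/455).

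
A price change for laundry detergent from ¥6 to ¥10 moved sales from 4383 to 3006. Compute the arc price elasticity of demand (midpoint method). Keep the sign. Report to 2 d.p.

-0.75

ΔQ = 3006 − 4383 = -1377; ΔP = 10 − 6 = 4.
Midpoints: P̄ = 8.00, Q̄ = 3694.5.
ε = (ΔQ/ΔP)(P̄/Q̄) = (-1377/4)(8.00/3694.5).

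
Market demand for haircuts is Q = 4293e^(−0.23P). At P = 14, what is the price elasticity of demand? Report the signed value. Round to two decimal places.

-3.22

At P = 14, Q = 171.527.
dQ/dP = −0.23·4293e^(−0.23P) = −0.23Q = -39.451.
ε = (dQ/dP)(P/Q) = (-39.451)(14/171.527).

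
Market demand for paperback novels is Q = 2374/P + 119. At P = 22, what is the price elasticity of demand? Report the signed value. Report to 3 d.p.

At P = 22, Q = 226.909.
dQ/dP = −2374/P² = -4.905.
ε = (dQ/dP)(P/Q) = (-4.905)(22/226.909).

-0.476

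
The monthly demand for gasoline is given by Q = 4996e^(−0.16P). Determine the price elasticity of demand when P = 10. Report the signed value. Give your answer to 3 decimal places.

At P = 10, Q = 1008.675.
dQ/dP = −0.16·4996e^(−0.16P) = −0.16Q = -161.388.
ε = (dQ/dP)(P/Q) = (-161.388)(10/1008.675).

-1.600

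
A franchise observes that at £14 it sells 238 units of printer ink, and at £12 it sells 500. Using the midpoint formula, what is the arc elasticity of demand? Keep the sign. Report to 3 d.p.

ΔQ = 500 − 238 = 262; ΔP = 12 − 14 = -2.
Midpoints: P̄ = 13.00, Q̄ = 369.0.
ε = (ΔQ/ΔP)(P̄/Q̄) = (262/-2)(13.00/369.0).

-4.615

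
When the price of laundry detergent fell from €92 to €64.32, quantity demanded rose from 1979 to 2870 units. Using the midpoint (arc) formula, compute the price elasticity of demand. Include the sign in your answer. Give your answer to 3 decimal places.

-1.038

ΔQ = 2870 − 1979 = 891; ΔP = 64.32 − 92 = -27.68.
Midpoints: P̄ = 78.16, Q̄ = 2424.5.
ε = (ΔQ/ΔP)(P̄/Q̄) = (891/-27.68)(78.16/2424.5).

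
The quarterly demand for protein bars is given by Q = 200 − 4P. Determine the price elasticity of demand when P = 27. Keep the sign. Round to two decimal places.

At P = 27, Q = 92.
dQ/dP = −4.
ε = (dQ/dP)(P/Q) = (-4)(27/92).

-1.17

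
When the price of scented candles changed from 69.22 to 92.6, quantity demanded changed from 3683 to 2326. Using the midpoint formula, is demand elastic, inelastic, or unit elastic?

Arc ε ≈ -1.563.
|ε| = 1.56 > 1.

elastic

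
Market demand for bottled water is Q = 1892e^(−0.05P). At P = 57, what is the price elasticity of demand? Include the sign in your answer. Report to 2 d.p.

-2.85

At P = 57, Q = 109.441.
dQ/dP = −0.05·1892e^(−0.05P) = −0.05Q = -5.472.
ε = (dQ/dP)(P/Q) = (-5.472)(57/109.441).
|ε| > 1, so demand is elastic at this price.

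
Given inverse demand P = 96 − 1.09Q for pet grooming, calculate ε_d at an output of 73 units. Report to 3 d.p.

-0.206

At Q = 73, P = 96 − 1.09(73) = 16.43.
dP/dQ = −1.09, so dQ/dP = 1/(−1.09) = -0.917.
ε = (dQ/dP)(P/Q) = (-0.917)(16.43/73).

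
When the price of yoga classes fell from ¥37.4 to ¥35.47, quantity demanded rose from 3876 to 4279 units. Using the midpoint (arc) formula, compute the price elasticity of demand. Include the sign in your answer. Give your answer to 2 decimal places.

-1.87

ΔQ = 4279 − 3876 = 403; ΔP = 35.47 − 37.4 = -1.93.
Midpoints: P̄ = 36.44, Q̄ = 4077.5.
ε = (ΔQ/ΔP)(P̄/Q̄) = (403/-1.93)(36.44/4077.5).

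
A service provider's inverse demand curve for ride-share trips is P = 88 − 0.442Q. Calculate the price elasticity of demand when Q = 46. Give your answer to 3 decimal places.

-3.328

At Q = 46, P = 88 − 0.442(46) = 67.67.
dP/dQ = −0.442, so dQ/dP = 1/(−0.442) = -2.262.
ε = (dQ/dP)(P/Q) = (-2.262)(67.67/46).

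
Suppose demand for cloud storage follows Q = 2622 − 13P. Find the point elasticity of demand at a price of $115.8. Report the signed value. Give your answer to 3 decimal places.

-1.348

At P = 115.8, Q = 1116.600.
dQ/dP = −13.
ε = (dQ/dP)(P/Q) = (-13)(115.8/1116.600).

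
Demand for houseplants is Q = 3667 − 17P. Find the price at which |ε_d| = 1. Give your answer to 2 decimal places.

For linear demand Q = a − bP, ε = −bP/(a − bP). |ε| = 1 when bP = a − bP, i.e. P = a/(2b).
P = 3667/(2·17) = 3667/34 = 107.8529.

107.85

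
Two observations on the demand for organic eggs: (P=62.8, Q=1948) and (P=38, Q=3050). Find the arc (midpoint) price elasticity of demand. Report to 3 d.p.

ΔQ = 3050 − 1948 = 1102; ΔP = 38 − 62.8 = -24.8.
Midpoints: P̄ = 50.40, Q̄ = 2499.0.
ε = (ΔQ/ΔP)(P̄/Q̄) = (1102/-24.8)(50.40/2499.0).

-0.896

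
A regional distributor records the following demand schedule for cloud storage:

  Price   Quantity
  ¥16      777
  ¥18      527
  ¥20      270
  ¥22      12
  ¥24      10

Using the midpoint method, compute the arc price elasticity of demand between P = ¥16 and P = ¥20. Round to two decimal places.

At P = 16, Q = 777; at P = 20, Q = 270.
ΔQ = -507, ΔP = 4. Midpoints: P̄ = 18.00, Q̄ = 523.5.
ε = (ΔQ/ΔP)(P̄/Q̄) = (-507/4)(18.00/523.5).

-4.36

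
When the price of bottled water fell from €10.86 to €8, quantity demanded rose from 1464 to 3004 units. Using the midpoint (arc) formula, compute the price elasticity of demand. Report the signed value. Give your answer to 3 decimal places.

ΔQ = 3004 − 1464 = 1540; ΔP = 8 − 10.86 = -2.86.
Midpoints: P̄ = 9.43, Q̄ = 2234.0.
ε = (ΔQ/ΔP)(P̄/Q̄) = (1540/-2.86)(9.43/2234.0).

-2.273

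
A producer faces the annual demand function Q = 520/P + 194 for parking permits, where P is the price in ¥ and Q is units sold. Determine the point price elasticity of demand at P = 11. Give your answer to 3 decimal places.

-0.196

At P = 11, Q = 241.273.
dQ/dP = −520/P² = -4.298.
ε = (dQ/dP)(P/Q) = (-4.298)(11/241.273).
|ε| < 1, so demand is inelastic at this price.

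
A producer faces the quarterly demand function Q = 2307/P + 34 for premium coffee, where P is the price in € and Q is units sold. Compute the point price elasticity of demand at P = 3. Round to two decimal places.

At P = 3, Q = 803.
dQ/dP = −2307/P² = -256.333.
ε = (dQ/dP)(P/Q) = (-256.333)(3/803).

-0.96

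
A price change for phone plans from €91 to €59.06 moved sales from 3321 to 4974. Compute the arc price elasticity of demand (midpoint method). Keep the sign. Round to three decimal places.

-0.936

ΔQ = 4974 − 3321 = 1653; ΔP = 59.06 − 91 = -31.94.
Midpoints: P̄ = 75.03, Q̄ = 4147.5.
ε = (ΔQ/ΔP)(P̄/Q̄) = (1653/-31.94)(75.03/4147.5).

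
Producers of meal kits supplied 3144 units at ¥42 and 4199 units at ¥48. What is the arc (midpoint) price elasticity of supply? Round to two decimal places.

ΔQ = 4199 − 3144 = 1055; ΔP = 48 − 42 = 6.
Midpoints: P̄ = 45.00, Q̄ = 3671.5.
ε_s = (ΔQ/ΔP)(P̄/Q̄) = (1055/6)(45.00/3671.5).

2.16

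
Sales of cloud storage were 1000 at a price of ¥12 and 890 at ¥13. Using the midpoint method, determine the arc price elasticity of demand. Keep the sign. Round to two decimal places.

-1.46

ΔQ = 890 − 1000 = -110; ΔP = 13 − 12 = 1.
Midpoints: P̄ = 12.50, Q̄ = 945.0.
ε = (ΔQ/ΔP)(P̄/Q̄) = (-110/1)(12.50/945.0).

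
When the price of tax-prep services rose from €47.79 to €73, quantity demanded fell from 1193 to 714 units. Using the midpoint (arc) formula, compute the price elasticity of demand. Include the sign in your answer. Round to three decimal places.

-1.203

ΔQ = 714 − 1193 = -479; ΔP = 73 − 47.79 = 25.21.
Midpoints: P̄ = 60.39, Q̄ = 953.5.
ε = (ΔQ/ΔP)(P̄/Q̄) = (-479/25.21)(60.39/953.5).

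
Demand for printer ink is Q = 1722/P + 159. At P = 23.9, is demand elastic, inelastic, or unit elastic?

inelastic

Q = 231.050, dQ/dP = -3.015.
ε = (dQ/dP)(P/Q) ≈ -0.312.
|ε| = 0.31 < 1.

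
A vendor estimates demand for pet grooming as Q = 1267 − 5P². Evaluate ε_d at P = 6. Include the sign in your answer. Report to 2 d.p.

At P = 6, Q = 1087.
dQ/dP = −10P = -60.
ε = (dQ/dP)(P/Q) = (-60)(6/1087).
|ε| < 1, so demand is inelastic at this price.

-0.33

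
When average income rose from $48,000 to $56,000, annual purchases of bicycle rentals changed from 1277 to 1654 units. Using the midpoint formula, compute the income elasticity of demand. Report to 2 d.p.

1.67

ΔQ = 377, ΔI = 8000. Midpoints: Ī = 52,000, Q̄ = 1465.5.
ε_I = (ΔQ/ΔI)(Ī/Q̄) = (377/8000)(52000/1465.5).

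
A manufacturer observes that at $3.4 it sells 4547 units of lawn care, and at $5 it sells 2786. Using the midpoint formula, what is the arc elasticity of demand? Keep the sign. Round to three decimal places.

-1.261

ΔQ = 2786 − 4547 = -1761; ΔP = 5 − 3.4 = 1.6.
Midpoints: P̄ = 4.20, Q̄ = 3666.5.
ε = (ΔQ/ΔP)(P̄/Q̄) = (-1761/1.6)(4.20/3666.5).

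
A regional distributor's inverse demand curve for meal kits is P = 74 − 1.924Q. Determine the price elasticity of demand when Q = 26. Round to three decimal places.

-0.479

At Q = 26, P = 74 − 1.924(26) = 23.98.
dP/dQ = −1.924, so dQ/dP = 1/(−1.924) = -0.520.
ε = (dQ/dP)(P/Q) = (-0.520)(23.98/26).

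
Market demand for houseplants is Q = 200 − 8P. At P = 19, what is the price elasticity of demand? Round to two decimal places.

At P = 19, Q = 48.
dQ/dP = −8.
ε = (dQ/dP)(P/Q) = (-8)(19/48).

-3.17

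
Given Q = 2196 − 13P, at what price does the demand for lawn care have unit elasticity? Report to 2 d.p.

For linear demand Q = a − bP, ε = −bP/(a − bP). |ε| = 1 when bP = a − bP, i.e. P = a/(2b).
P = 2196/(2·13) = 2196/26 = 84.4615.

84.46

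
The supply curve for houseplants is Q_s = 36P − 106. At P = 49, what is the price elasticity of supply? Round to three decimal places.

1.064

At P = 49, Q_s = 1658.
dQ_s/dP = 36.
ε_s = (dQ_s/dP)(P/Q_s) = (36)(49/1658).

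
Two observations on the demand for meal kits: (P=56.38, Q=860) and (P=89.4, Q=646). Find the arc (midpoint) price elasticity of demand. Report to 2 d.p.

-0.63

ΔQ = 646 − 860 = -214; ΔP = 89.4 − 56.38 = 33.02.
Midpoints: P̄ = 72.89, Q̄ = 753.0.
ε = (ΔQ/ΔP)(P̄/Q̄) = (-214/33.02)(72.89/753.0).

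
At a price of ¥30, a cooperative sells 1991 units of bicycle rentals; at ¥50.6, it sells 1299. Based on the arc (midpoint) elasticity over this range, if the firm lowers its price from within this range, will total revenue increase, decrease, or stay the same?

Arc ε = (-692/20.6)(40.30/1645.0) ≈ -0.823.
|ε| = 0.82 < 1, so demand is inelastic. A price cut therefore reduces total revenue.

decrease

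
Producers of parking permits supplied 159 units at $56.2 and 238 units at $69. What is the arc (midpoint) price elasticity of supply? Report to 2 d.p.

1.95

ΔQ = 238 − 159 = 79; ΔP = 69 − 56.2 = 12.8.
Midpoints: P̄ = 62.60, Q̄ = 198.5.
ε_s = (ΔQ/ΔP)(P̄/Q̄) = (79/12.8)(62.60/198.5).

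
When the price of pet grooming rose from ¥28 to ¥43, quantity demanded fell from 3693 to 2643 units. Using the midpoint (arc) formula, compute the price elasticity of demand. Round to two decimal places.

ΔQ = 2643 − 3693 = -1050; ΔP = 43 − 28 = 15.
Midpoints: P̄ = 35.50, Q̄ = 3168.0.
ε = (ΔQ/ΔP)(P̄/Q̄) = (-1050/15)(35.50/3168.0).

-0.78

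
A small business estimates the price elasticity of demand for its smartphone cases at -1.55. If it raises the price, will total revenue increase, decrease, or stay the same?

|ε| = 1.55 > 1, so demand is elastic. A price rise therefore reduces total revenue.

decrease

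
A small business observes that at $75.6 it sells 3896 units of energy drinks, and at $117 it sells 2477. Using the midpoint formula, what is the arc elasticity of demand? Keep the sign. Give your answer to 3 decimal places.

ΔQ = 2477 − 3896 = -1419; ΔP = 117 − 75.6 = 41.4.
Midpoints: P̄ = 96.30, Q̄ = 3186.5.
ε = (ΔQ/ΔP)(P̄/Q̄) = (-1419/41.4)(96.30/3186.5).

-1.036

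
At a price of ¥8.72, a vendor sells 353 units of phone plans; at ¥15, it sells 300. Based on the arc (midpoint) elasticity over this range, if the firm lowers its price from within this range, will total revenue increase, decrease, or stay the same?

decrease

Arc ε = (-53/6.28)(11.86/326.5) ≈ -0.307.
|ε| = 0.31 < 1, so demand is inelastic. A price cut therefore reduces total revenue.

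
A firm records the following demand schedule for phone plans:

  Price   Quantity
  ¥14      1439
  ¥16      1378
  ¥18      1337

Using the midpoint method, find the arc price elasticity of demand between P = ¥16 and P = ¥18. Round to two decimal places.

At P = 16, Q = 1378; at P = 18, Q = 1337.
ΔQ = -41, ΔP = 2. Midpoints: P̄ = 17.00, Q̄ = 1357.5.
ε = (ΔQ/ΔP)(P̄/Q̄) = (-41/2)(17.00/1357.5).

-0.26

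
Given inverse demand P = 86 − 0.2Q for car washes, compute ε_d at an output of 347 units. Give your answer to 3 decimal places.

At Q = 347, P = 86 − 0.2(347) = 16.60.
dP/dQ = −0.2, so dQ/dP = 1/(−0.2) = -5.000.
ε = (dQ/dP)(P/Q) = (-5.000)(16.60/347).

-0.239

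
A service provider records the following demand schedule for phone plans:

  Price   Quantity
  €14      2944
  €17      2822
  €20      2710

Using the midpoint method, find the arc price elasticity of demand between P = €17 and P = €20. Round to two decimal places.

-0.25

At P = 17, Q = 2822; at P = 20, Q = 2710.
ΔQ = -112, ΔP = 3. Midpoints: P̄ = 18.50, Q̄ = 2766.0.
ε = (ΔQ/ΔP)(P̄/Q̄) = (-112/3)(18.50/2766.0).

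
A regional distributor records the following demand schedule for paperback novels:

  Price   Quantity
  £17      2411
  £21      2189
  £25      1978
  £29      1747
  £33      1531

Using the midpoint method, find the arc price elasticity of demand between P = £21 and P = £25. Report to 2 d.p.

-0.58

At P = 21, Q = 2189; at P = 25, Q = 1978.
ΔQ = -211, ΔP = 4. Midpoints: P̄ = 23.00, Q̄ = 2083.5.
ε = (ΔQ/ΔP)(P̄/Q̄) = (-211/4)(23.00/2083.5).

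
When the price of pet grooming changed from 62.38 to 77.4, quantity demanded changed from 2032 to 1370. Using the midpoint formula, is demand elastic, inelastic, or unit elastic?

elastic

Arc ε ≈ -1.811.
|ε| = 1.81 > 1.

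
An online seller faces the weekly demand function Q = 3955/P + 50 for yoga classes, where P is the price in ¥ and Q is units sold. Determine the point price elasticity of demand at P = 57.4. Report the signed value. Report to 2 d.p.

At P = 57.4, Q = 118.902.
dQ/dP = −3955/P² = -1.200.
ε = (dQ/dP)(P/Q) = (-1.200)(57.4/118.902).
|ε| < 1, so demand is inelastic at this price.

-0.58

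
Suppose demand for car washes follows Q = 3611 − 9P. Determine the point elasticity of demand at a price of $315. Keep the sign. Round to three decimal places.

-3.653

At P = 315, Q = 776.
dQ/dP = −9.
ε = (dQ/dP)(P/Q) = (-9)(315/776).
|ε| > 1, so demand is elastic at this price.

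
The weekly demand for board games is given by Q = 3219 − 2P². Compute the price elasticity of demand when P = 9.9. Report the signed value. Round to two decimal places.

-0.13

At P = 9.9, Q = 3022.980.
dQ/dP = −4P = -39.600.
ε = (dQ/dP)(P/Q) = (-39.600)(9.9/3022.980).
|ε| < 1, so demand is inelastic at this price.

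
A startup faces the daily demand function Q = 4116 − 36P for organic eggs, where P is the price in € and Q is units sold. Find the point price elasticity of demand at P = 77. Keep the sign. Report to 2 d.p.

At P = 77, Q = 1344.
dQ/dP = −36.
ε = (dQ/dP)(P/Q) = (-36)(77/1344).

-2.06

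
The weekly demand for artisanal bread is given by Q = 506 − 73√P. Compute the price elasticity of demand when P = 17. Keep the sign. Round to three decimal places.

-0.734

At P = 17, Q = 205.013.
dQ/dP = −73/(2√P) = -8.853.
ε = (dQ/dP)(P/Q) = (-8.853)(17/205.013).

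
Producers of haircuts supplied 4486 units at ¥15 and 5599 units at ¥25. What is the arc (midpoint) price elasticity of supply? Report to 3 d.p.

ΔQ = 5599 − 4486 = 1113; ΔP = 25 − 15 = 10.
Midpoints: P̄ = 20.00, Q̄ = 5042.5.
ε_s = (ΔQ/ΔP)(P̄/Q̄) = (1113/10)(20.00/5042.5).

0.441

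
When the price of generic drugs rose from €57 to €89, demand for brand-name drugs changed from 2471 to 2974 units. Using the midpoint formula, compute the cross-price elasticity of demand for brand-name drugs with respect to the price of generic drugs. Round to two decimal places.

0.42

ΔQ_x = 2974 − 2471 = 503; ΔP_y = 89 − 57 = 32.
Midpoints: P̄_y = 73.00, Q̄_x = 2722.5.
ε_xy = (ΔQ_x/ΔP_y)(P̄_y/Q̄_x) = (503/32)(73.00/2722.5).
ε_xy > 0, so the goods are substitutes.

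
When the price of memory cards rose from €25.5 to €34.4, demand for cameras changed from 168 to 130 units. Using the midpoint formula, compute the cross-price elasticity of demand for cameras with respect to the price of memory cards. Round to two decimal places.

-0.86

ΔQ_x = 130 − 168 = -38; ΔP_y = 34.4 − 25.5 = 8.9.
Midpoints: P̄_y = 29.95, Q̄_x = 149.0.
ε_xy = (ΔQ_x/ΔP_y)(P̄_y/Q̄_x) = (-38/8.9)(29.95/149.0).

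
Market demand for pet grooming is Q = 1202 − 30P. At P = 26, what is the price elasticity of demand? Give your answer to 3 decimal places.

At P = 26, Q = 422.
dQ/dP = −30.
ε = (dQ/dP)(P/Q) = (-30)(26/422).
|ε| > 1, so demand is elastic at this price.

-1.848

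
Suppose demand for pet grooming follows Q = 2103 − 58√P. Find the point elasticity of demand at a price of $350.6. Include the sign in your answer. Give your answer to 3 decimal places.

At P = 350.6, Q = 1016.990.
dQ/dP = −58/(2√P) = -1.549.
ε = (dQ/dP)(P/Q) = (-1.549)(350.6/1016.990).

-0.534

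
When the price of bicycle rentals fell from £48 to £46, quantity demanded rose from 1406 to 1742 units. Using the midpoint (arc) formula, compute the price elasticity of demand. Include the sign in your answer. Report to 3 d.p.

-5.017

ΔQ = 1742 − 1406 = 336; ΔP = 46 − 48 = -2.
Midpoints: P̄ = 47.00, Q̄ = 1574.0.
ε = (ΔQ/ΔP)(P̄/Q̄) = (336/-2)(47.00/1574.0).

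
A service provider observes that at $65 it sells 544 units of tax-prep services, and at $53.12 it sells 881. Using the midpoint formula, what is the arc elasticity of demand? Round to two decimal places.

ΔQ = 881 − 544 = 337; ΔP = 53.12 − 65 = -11.88.
Midpoints: P̄ = 59.06, Q̄ = 712.5.
ε = (ΔQ/ΔP)(P̄/Q̄) = (337/-11.88)(59.06/712.5).

-2.35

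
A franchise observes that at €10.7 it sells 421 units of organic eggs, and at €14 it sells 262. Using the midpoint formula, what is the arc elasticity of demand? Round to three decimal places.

-1.742

ΔQ = 262 − 421 = -159; ΔP = 14 − 10.7 = 3.3.
Midpoints: P̄ = 12.35, Q̄ = 341.5.
ε = (ΔQ/ΔP)(P̄/Q̄) = (-159/3.3)(12.35/341.5).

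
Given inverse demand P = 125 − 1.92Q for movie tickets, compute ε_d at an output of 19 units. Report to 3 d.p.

-2.427

At Q = 19, P = 125 − 1.92(19) = 88.52.
dP/dQ = −1.92, so dQ/dP = 1/(−1.92) = -0.521.
ε = (dQ/dP)(P/Q) = (-0.521)(88.52/19).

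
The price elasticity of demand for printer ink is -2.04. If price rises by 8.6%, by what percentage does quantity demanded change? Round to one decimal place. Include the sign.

%ΔQ ≈ ε × %ΔP = (-2.04)(8.6%) = -17.54%.

-17.5%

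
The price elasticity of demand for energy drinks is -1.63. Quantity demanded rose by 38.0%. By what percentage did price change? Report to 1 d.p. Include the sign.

%ΔP ≈ %ΔQ / ε = (38.0%)/(-1.63) = -23.31%.

-23.3%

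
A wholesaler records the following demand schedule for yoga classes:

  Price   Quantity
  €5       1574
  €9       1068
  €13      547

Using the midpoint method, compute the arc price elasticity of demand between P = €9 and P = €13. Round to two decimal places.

-1.77

At P = 9, Q = 1068; at P = 13, Q = 547.
ΔQ = -521, ΔP = 4. Midpoints: P̄ = 11.00, Q̄ = 807.5.
ε = (ΔQ/ΔP)(P̄/Q̄) = (-521/4)(11.00/807.5).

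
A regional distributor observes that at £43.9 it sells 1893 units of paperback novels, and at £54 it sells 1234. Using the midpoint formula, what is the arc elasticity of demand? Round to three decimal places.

-2.043

ΔQ = 1234 − 1893 = -659; ΔP = 54 − 43.9 = 10.1.
Midpoints: P̄ = 48.95, Q̄ = 1563.5.
ε = (ΔQ/ΔP)(P̄/Q̄) = (-659/10.1)(48.95/1563.5).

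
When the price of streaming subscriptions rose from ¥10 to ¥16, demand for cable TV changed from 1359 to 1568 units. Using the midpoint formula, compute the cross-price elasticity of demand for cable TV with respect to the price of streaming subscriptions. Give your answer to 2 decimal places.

ΔQ_x = 1568 − 1359 = 209; ΔP_y = 16 − 10 = 6.
Midpoints: P̄_y = 13.00, Q̄_x = 1463.5.
ε_xy = (ΔQ_x/ΔP_y)(P̄_y/Q̄_x) = (209/6)(13.00/1463.5).
ε_xy > 0, so the goods are substitutes.

0.31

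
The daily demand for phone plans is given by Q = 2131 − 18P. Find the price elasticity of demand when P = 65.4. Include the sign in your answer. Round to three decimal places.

At P = 65.4, Q = 953.800.
dQ/dP = −18.
ε = (dQ/dP)(P/Q) = (-18)(65.4/953.800).

-1.234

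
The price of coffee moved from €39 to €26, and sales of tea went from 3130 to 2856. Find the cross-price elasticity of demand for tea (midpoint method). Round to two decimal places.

ΔQ_x = 2856 − 3130 = -274; ΔP_y = 26 − 39 = -13.
Midpoints: P̄_y = 32.50, Q̄_x = 2993.0.
ε_xy = (ΔQ_x/ΔP_y)(P̄_y/Q̄_x) = (-274/-13)(32.50/2993.0).

0.23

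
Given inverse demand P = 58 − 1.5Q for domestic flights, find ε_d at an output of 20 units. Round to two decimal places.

-0.93

At Q = 20, P = 58 − 1.5(20) = 28.00.
dP/dQ = −1.5, so dQ/dP = 1/(−1.5) = -0.667.
ε = (dQ/dP)(P/Q) = (-0.667)(28.00/20).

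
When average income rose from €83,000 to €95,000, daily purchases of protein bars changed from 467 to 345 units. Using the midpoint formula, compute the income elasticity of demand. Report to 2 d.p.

-2.23

ΔQ = -122, ΔI = 12000. Midpoints: Ī = 89,000, Q̄ = 406.0.
ε_I = (ΔQ/ΔI)(Ī/Q̄) = (-122/12000)(89000/406.0).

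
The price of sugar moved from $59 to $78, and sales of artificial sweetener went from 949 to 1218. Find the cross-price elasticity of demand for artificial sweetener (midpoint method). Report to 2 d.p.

0.90

ΔQ_x = 1218 − 949 = 269; ΔP_y = 78 − 59 = 19.
Midpoints: P̄_y = 68.50, Q̄_x = 1083.5.
ε_xy = (ΔQ_x/ΔP_y)(P̄_y/Q̄_x) = (269/19)(68.50/1083.5).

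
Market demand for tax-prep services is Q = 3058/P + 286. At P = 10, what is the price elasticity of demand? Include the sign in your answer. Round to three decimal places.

At P = 10, Q = 591.800.
dQ/dP = −3058/P² = -30.580.
ε = (dQ/dP)(P/Q) = (-30.580)(10/591.800).

-0.517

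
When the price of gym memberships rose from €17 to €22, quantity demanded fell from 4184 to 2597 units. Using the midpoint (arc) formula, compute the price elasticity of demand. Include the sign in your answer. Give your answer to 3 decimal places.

ΔQ = 2597 − 4184 = -1587; ΔP = 22 − 17 = 5.
Midpoints: P̄ = 19.50, Q̄ = 3390.5.
ε = (ΔQ/ΔP)(P̄/Q̄) = (-1587/5)(19.50/3390.5).

-1.825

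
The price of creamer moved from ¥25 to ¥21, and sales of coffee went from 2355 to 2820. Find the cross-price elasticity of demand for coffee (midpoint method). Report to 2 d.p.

ΔQ_x = 2820 − 2355 = 465; ΔP_y = 21 − 25 = -4.
Midpoints: P̄_y = 23.00, Q̄_x = 2587.5.
ε_xy = (ΔQ_x/ΔP_y)(P̄_y/Q̄_x) = (465/-4)(23.00/2587.5).

-1.03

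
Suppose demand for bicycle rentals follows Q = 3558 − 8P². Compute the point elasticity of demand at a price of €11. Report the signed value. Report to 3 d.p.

-0.747

At P = 11, Q = 2590.
dQ/dP = −16P = -176.
ε = (dQ/dP)(P/Q) = (-176)(11/2590).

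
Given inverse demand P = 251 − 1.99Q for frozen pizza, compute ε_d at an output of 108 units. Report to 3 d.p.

At Q = 108, P = 251 − 1.99(108) = 36.08.
dP/dQ = −1.99, so dQ/dP = 1/(−1.99) = -0.503.
ε = (dQ/dP)(P/Q) = (-0.503)(36.08/108).

-0.168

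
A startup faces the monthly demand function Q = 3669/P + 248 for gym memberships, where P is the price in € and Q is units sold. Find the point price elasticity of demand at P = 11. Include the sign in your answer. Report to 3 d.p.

-0.574

At P = 11, Q = 581.545.
dQ/dP = −3669/P² = -30.322.
ε = (dQ/dP)(P/Q) = (-30.322)(11/581.545).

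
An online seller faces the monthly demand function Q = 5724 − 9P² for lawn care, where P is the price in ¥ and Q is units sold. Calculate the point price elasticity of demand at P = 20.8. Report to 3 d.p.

-4.255

At P = 20.8, Q = 1830.240.
dQ/dP = −18P = -374.400.
ε = (dQ/dP)(P/Q) = (-374.400)(20.8/1830.240).
|ε| > 1, so demand is elastic at this price.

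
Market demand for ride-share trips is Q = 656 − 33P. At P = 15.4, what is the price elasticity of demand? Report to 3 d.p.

At P = 15.4, Q = 147.800.
dQ/dP = −33.
ε = (dQ/dP)(P/Q) = (-33)(15.4/147.800).
|ε| > 1, so demand is elastic at this price.

-3.438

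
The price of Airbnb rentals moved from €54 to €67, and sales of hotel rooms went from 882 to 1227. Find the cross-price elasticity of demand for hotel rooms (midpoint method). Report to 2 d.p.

1.52

ΔQ_x = 1227 − 882 = 345; ΔP_y = 67 − 54 = 13.
Midpoints: P̄_y = 60.50, Q̄_x = 1054.5.
ε_xy = (ΔQ_x/ΔP_y)(P̄_y/Q̄_x) = (345/13)(60.50/1054.5).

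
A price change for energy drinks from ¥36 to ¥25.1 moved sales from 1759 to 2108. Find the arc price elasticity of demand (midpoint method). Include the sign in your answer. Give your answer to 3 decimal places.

-0.506

ΔQ = 2108 − 1759 = 349; ΔP = 25.1 − 36 = -10.9.
Midpoints: P̄ = 30.55, Q̄ = 1933.5.
ε = (ΔQ/ΔP)(P̄/Q̄) = (349/-10.9)(30.55/1933.5).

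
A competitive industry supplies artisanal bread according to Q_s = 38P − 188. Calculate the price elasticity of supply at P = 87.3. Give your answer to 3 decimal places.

At P = 87.3, Q_s = 3129.40.
dQ_s/dP = 38.
ε_s = (dQ_s/dP)(P/Q_s) = (38)(87.3/3129.40).

1.060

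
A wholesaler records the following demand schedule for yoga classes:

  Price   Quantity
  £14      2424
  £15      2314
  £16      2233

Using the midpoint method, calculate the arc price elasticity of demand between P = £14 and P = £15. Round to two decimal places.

At P = 14, Q = 2424; at P = 15, Q = 2314.
ΔQ = -110, ΔP = 1. Midpoints: P̄ = 14.50, Q̄ = 2369.0.
ε = (ΔQ/ΔP)(P̄/Q̄) = (-110/1)(14.50/2369.0).

-0.67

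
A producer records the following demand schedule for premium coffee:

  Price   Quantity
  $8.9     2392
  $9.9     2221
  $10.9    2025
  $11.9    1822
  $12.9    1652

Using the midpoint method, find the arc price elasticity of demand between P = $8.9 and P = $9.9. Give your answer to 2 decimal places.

At P = 8.9, Q = 2392; at P = 9.9, Q = 2221.
ΔQ = -171, ΔP = 1.0. Midpoints: P̄ = 9.40, Q̄ = 2306.5.
ε = (ΔQ/ΔP)(P̄/Q̄) = (-171/1.0)(9.40/2306.5).

-0.70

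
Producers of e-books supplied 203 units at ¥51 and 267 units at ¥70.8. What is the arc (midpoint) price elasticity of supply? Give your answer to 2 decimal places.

0.84

ΔQ = 267 − 203 = 64; ΔP = 70.8 − 51 = 19.8.
Midpoints: P̄ = 60.90, Q̄ = 235.0.
ε_s = (ΔQ/ΔP)(P̄/Q̄) = (64/19.8)(60.90/235.0).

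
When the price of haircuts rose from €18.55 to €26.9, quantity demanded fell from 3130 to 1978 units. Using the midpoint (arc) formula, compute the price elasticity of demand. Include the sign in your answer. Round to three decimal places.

ΔQ = 1978 − 3130 = -1152; ΔP = 26.9 − 18.55 = 8.35.
Midpoints: P̄ = 22.73, Q̄ = 2554.0.
ε = (ΔQ/ΔP)(P̄/Q̄) = (-1152/8.35)(22.73/2554.0).

-1.228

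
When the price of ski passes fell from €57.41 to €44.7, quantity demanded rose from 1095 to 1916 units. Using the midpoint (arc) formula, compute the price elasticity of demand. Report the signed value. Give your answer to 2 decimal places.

-2.19

ΔQ = 1916 − 1095 = 821; ΔP = 44.7 − 57.41 = -12.71.
Midpoints: P̄ = 51.05, Q̄ = 1505.5.
ε = (ΔQ/ΔP)(P̄/Q̄) = (821/-12.71)(51.05/1505.5).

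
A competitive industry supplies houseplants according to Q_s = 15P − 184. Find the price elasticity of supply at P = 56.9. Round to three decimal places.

At P = 56.9, Q_s = 669.50.
dQ_s/dP = 15.
ε_s = (dQ_s/dP)(P/Q_s) = (15)(56.9/669.50).

1.275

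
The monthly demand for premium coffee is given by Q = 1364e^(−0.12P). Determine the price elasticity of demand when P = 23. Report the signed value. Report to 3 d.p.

At P = 23, Q = 86.330.
dQ/dP = −0.12·1364e^(−0.12P) = −0.12Q = -10.360.
ε = (dQ/dP)(P/Q) = (-10.360)(23/86.330).

-2.760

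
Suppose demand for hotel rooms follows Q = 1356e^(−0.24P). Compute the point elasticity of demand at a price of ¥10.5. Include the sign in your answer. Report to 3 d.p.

-2.520

At P = 10.5, Q = 109.103.
dQ/dP = −0.24·1356e^(−0.24P) = −0.24Q = -26.185.
ε = (dQ/dP)(P/Q) = (-26.185)(10.5/109.103).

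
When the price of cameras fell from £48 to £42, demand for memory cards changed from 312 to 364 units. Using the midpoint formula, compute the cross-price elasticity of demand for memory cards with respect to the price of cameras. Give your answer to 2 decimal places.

-1.15

ΔQ_x = 364 − 312 = 52; ΔP_y = 42 − 48 = -6.
Midpoints: P̄_y = 45.00, Q̄_x = 338.0.
ε_xy = (ΔQ_x/ΔP_y)(P̄_y/Q̄_x) = (52/-6)(45.00/338.0).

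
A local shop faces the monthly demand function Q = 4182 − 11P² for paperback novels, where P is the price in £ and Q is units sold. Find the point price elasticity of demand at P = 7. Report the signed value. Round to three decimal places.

-0.296

At P = 7, Q = 3643.
dQ/dP = −22P = -154.
ε = (dQ/dP)(P/Q) = (-154)(7/3643).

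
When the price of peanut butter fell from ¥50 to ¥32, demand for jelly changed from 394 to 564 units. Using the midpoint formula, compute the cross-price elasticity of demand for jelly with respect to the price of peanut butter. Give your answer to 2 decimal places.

-0.81

ΔQ_x = 564 − 394 = 170; ΔP_y = 32 − 50 = -18.
Midpoints: P̄_y = 41.00, Q̄_x = 479.0.
ε_xy = (ΔQ_x/ΔP_y)(P̄_y/Q̄_x) = (170/-18)(41.00/479.0).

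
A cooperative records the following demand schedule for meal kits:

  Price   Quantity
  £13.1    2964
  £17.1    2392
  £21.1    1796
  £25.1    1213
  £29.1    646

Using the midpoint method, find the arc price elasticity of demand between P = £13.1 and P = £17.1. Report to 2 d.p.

-0.81

At P = 13.1, Q = 2964; at P = 17.1, Q = 2392.
ΔQ = -572, ΔP = 4.0. Midpoints: P̄ = 15.10, Q̄ = 2678.0.
ε = (ΔQ/ΔP)(P̄/Q̄) = (-572/4.0)(15.10/2678.0).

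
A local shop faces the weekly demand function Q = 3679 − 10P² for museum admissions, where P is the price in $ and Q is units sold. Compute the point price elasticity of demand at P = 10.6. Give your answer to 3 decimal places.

-0.879

At P = 10.6, Q = 2555.400.
dQ/dP = −20P = -212.
ε = (dQ/dP)(P/Q) = (-212)(10.6/2555.400).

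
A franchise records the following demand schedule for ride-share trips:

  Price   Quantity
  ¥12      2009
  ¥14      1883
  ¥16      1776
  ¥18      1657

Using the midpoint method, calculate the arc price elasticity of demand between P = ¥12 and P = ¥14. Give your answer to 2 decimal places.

At P = 12, Q = 2009; at P = 14, Q = 1883.
ΔQ = -126, ΔP = 2. Midpoints: P̄ = 13.00, Q̄ = 1946.0.
ε = (ΔQ/ΔP)(P̄/Q̄) = (-126/2)(13.00/1946.0).

-0.42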